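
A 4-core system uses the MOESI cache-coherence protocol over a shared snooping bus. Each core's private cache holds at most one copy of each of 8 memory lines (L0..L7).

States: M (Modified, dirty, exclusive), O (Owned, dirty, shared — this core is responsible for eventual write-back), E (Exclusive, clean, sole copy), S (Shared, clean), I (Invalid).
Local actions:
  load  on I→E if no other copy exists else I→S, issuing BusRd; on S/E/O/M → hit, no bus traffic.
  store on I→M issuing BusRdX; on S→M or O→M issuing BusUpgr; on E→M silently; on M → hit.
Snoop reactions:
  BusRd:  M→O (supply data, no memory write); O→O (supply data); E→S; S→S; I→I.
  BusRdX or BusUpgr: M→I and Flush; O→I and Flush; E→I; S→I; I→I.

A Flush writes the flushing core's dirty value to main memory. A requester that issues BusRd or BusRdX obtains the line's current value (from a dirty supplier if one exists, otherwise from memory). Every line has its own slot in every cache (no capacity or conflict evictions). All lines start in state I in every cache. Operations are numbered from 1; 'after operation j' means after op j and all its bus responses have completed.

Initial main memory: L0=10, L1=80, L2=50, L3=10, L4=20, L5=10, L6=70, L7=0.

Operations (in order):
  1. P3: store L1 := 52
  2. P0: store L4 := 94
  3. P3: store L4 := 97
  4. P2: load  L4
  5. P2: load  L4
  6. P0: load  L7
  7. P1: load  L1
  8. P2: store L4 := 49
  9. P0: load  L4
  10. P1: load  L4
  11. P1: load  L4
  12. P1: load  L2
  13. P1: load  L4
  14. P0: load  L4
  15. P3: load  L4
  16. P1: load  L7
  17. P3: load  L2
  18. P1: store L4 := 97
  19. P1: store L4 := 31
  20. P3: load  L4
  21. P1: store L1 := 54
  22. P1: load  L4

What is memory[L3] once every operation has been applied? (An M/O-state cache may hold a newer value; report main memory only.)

step 1: P3: store L1 := 52  ⟶  IIIM  (L1)  txn=BusRdX  M[L1]=80
step 2: P0: store L4 := 94  ⟶  MIII  (L4)  txn=BusRdX  M[L4]=20
step 3: P3: store L4 := 97  ⟶  IIIM  (L4)  txn=BusRdX+Flush  M[L4]=94
step 4: P2: load  L4  ⟶  IISO  (L4)  txn=BusRd  M[L4]=94
step 5: P2: load  L4  ⟶  IISO  (L4)  txn=∅  M[L4]=94
step 6: P0: load  L7  ⟶  EIII  (L7)  txn=BusRd  M[L7]=0
step 7: P1: load  L1  ⟶  ISIO  (L1)  txn=BusRd  M[L1]=80
step 8: P2: store L4 := 49  ⟶  IIMI  (L4)  txn=BusUpgr+Flush  M[L4]=97
step 9: P0: load  L4  ⟶  SIOI  (L4)  txn=BusRd  M[L4]=97
step 10: P1: load  L4  ⟶  SSOI  (L4)  txn=BusRd  M[L4]=97
step 11: P1: load  L4  ⟶  SSOI  (L4)  txn=∅  M[L4]=97
step 12: P1: load  L2  ⟶  IEII  (L2)  txn=BusRd  M[L2]=50
step 13: P1: load  L4  ⟶  SSOI  (L4)  txn=∅  M[L4]=97
step 14: P0: load  L4  ⟶  SSOI  (L4)  txn=∅  M[L4]=97
step 15: P3: load  L4  ⟶  SSOS  (L4)  txn=BusRd  M[L4]=97
step 16: P1: load  L7  ⟶  SSII  (L7)  txn=BusRd  M[L7]=0
step 17: P3: load  L2  ⟶  ISIS  (L2)  txn=BusRd  M[L2]=50
step 18: P1: store L4 := 97  ⟶  IMII  (L4)  txn=BusUpgr+Flush  M[L4]=49
step 19: P1: store L4 := 31  ⟶  IMII  (L4)  txn=∅  M[L4]=49
step 20: P3: load  L4  ⟶  IOIS  (L4)  txn=BusRd  M[L4]=49
step 21: P1: store L1 := 54  ⟶  IMII  (L1)  txn=BusUpgr+Flush  M[L1]=52
step 22: P1: load  L4  ⟶  IOIS  (L4)  txn=∅  M[L4]=49

memory[L3] = 10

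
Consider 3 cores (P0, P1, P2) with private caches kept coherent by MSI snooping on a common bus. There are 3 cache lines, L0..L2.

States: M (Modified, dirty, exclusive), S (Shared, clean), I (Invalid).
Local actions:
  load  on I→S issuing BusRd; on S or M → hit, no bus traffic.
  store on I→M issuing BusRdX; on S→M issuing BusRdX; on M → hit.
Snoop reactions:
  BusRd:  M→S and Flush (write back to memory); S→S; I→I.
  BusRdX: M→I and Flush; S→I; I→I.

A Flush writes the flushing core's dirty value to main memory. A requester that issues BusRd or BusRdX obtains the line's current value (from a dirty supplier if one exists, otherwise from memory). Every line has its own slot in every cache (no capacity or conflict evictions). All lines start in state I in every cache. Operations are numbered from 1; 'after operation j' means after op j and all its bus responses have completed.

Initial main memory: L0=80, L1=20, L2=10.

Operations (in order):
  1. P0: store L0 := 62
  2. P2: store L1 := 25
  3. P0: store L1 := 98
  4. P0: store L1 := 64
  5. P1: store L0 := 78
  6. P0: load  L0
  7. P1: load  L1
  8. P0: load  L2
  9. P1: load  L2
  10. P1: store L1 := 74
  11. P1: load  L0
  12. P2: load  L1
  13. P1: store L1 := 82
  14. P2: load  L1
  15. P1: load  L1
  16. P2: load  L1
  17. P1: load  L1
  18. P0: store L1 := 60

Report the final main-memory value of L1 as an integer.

1. P0: store L0 := 62  bus=[BusRdX]  L0: P0=M P1=I P2=I  mem[L0]=80
2. P2: store L1 := 25  bus=[BusRdX]  L1: P0=I P1=I P2=M  mem[L1]=20
3. P0: store L1 := 98  bus=[BusRdX,Flush]  L1: P0=M P1=I P2=I  mem[L1]=25
4. P0: store L1 := 64  bus=[-]  L1: P0=M P1=I P2=I  mem[L1]=25
5. P1: store L0 := 78  bus=[BusRdX,Flush]  L0: P0=I P1=M P2=I  mem[L0]=62
6. P0: load  L0  bus=[BusRd,Flush]  L0: P0=S P1=S P2=I  mem[L0]=78
7. P1: load  L1  bus=[BusRd,Flush]  L1: P0=S P1=S P2=I  mem[L1]=64
8. P0: load  L2  bus=[BusRd]  L2: P0=S P1=I P2=I  mem[L2]=10
9. P1: load  L2  bus=[BusRd]  L2: P0=S P1=S P2=I  mem[L2]=10
10. P1: store L1 := 74  bus=[BusRdX]  L1: P0=I P1=M P2=I  mem[L1]=64
11. P1: load  L0  bus=[-]  L0: P0=S P1=S P2=I  mem[L0]=78
12. P2: load  L1  bus=[BusRd,Flush]  L1: P0=I P1=S P2=S  mem[L1]=74
13. P1: store L1 := 82  bus=[BusRdX]  L1: P0=I P1=M P2=I  mem[L1]=74
14. P2: load  L1  bus=[BusRd,Flush]  L1: P0=I P1=S P2=S  mem[L1]=82
15. P1: load  L1  bus=[-]  L1: P0=I P1=S P2=S  mem[L1]=82
16. P2: load  L1  bus=[-]  L1: P0=I P1=S P2=S  mem[L1]=82
17. P1: load  L1  bus=[-]  L1: P0=I P1=S P2=S  mem[L1]=82
18. P0: store L1 := 60  bus=[BusRdX]  L1: P0=M P1=I P2=I  mem[L1]=82

memory[L1] = 82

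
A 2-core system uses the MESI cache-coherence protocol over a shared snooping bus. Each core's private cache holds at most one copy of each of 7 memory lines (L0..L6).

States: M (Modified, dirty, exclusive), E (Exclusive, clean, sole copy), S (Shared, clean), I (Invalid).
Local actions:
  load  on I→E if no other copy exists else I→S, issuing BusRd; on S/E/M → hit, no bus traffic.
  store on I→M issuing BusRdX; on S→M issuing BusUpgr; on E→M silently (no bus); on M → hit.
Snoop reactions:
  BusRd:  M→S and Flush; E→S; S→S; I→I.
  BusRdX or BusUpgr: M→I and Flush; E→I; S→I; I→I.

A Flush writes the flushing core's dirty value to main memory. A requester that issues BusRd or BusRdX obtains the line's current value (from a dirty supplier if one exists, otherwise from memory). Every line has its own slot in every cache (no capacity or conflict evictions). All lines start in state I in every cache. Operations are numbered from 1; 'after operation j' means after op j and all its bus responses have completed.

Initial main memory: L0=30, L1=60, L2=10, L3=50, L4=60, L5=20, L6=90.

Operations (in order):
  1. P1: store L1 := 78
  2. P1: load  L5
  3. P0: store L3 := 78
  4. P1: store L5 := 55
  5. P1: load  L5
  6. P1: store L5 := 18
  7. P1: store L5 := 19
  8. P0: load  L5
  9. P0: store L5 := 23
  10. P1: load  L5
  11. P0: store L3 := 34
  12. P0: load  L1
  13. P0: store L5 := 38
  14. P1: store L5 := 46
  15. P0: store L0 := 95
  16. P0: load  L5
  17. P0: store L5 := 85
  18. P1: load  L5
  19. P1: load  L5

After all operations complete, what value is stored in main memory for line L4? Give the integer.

step 1: P1: store L1 := 78  ⟶  IM  (L1)  txn=BusRdX  M[L1]=60
step 2: P1: load  L5  ⟶  IE  (L5)  txn=BusRd  M[L5]=20
step 3: P0: store L3 := 78  ⟶  MI  (L3)  txn=BusRdX  M[L3]=50
step 4: P1: store L5 := 55  ⟶  IM  (L5)  txn=∅  M[L5]=20
step 5: P1: load  L5  ⟶  IM  (L5)  txn=∅  M[L5]=20
step 6: P1: store L5 := 18  ⟶  IM  (L5)  txn=∅  M[L5]=20
step 7: P1: store L5 := 19  ⟶  IM  (L5)  txn=∅  M[L5]=20
step 8: P0: load  L5  ⟶  SS  (L5)  txn=BusRd+Flush  M[L5]=19
step 9: P0: store L5 := 23  ⟶  MI  (L5)  txn=BusUpgr  M[L5]=19
step 10: P1: load  L5  ⟶  SS  (L5)  txn=BusRd+Flush  M[L5]=23
step 11: P0: store L3 := 34  ⟶  MI  (L3)  txn=∅  M[L3]=50
step 12: P0: load  L1  ⟶  SS  (L1)  txn=BusRd+Flush  M[L1]=78
step 13: P0: store L5 := 38  ⟶  MI  (L5)  txn=BusUpgr  M[L5]=23
step 14: P1: store L5 := 46  ⟶  IM  (L5)  txn=BusRdX+Flush  M[L5]=38
step 15: P0: store L0 := 95  ⟶  MI  (L0)  txn=BusRdX  M[L0]=30
step 16: P0: load  L5  ⟶  SS  (L5)  txn=BusRd+Flush  M[L5]=46
step 17: P0: store L5 := 85  ⟶  MI  (L5)  txn=BusUpgr  M[L5]=46
step 18: P1: load  L5  ⟶  SS  (L5)  txn=BusRd+Flush  M[L5]=85
step 19: P1: load  L5  ⟶  SS  (L5)  txn=∅  M[L5]=85

memory[L4] = 60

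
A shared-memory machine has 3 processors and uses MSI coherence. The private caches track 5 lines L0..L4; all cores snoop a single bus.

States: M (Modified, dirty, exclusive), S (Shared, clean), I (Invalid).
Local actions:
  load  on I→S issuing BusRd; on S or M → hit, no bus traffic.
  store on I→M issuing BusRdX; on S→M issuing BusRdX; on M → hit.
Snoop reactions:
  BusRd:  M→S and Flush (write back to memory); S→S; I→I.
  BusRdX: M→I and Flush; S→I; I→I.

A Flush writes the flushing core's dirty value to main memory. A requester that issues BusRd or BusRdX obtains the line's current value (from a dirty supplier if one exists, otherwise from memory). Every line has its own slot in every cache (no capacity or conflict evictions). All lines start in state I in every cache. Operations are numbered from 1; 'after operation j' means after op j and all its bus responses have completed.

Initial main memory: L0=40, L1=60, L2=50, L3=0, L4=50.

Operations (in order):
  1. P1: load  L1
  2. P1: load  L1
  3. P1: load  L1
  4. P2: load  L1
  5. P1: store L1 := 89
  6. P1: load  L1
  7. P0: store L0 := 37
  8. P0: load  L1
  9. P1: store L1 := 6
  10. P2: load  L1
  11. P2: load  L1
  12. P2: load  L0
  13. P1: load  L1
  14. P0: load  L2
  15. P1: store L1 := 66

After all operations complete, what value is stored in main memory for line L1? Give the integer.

memory[L1] = 6

1. P1: load  L1  bus=[BusRd]  L1: P0=I P1=S P2=I  mem[L1]=60
2. P1: load  L1  bus=[-]  L1: P0=I P1=S P2=I  mem[L1]=60
3. P1: load  L1  bus=[-]  L1: P0=I P1=S P2=I  mem[L1]=60
4. P2: load  L1  bus=[BusRd]  L1: P0=I P1=S P2=S  mem[L1]=60
5. P1: store L1 := 89  bus=[BusRdX]  L1: P0=I P1=M P2=I  mem[L1]=60
6. P1: load  L1  bus=[-]  L1: P0=I P1=M P2=I  mem[L1]=60
7. P0: store L0 := 37  bus=[BusRdX]  L0: P0=M P1=I P2=I  mem[L0]=40
8. P0: load  L1  bus=[BusRd,Flush]  L1: P0=S P1=S P2=I  mem[L1]=89
9. P1: store L1 := 6  bus=[BusRdX]  L1: P0=I P1=M P2=I  mem[L1]=89
10. P2: load  L1  bus=[BusRd,Flush]  L1: P0=I P1=S P2=S  mem[L1]=6
11. P2: load  L1  bus=[-]  L1: P0=I P1=S P2=S  mem[L1]=6
12. P2: load  L0  bus=[BusRd,Flush]  L0: P0=S P1=I P2=S  mem[L0]=37
13. P1: load  L1  bus=[-]  L1: P0=I P1=S P2=S  mem[L1]=6
14. P0: load  L2  bus=[BusRd]  L2: P0=S P1=I P2=I  mem[L2]=50
15. P1: store L1 := 66  bus=[BusRdX]  L1: P0=I P1=M P2=I  mem[L1]=6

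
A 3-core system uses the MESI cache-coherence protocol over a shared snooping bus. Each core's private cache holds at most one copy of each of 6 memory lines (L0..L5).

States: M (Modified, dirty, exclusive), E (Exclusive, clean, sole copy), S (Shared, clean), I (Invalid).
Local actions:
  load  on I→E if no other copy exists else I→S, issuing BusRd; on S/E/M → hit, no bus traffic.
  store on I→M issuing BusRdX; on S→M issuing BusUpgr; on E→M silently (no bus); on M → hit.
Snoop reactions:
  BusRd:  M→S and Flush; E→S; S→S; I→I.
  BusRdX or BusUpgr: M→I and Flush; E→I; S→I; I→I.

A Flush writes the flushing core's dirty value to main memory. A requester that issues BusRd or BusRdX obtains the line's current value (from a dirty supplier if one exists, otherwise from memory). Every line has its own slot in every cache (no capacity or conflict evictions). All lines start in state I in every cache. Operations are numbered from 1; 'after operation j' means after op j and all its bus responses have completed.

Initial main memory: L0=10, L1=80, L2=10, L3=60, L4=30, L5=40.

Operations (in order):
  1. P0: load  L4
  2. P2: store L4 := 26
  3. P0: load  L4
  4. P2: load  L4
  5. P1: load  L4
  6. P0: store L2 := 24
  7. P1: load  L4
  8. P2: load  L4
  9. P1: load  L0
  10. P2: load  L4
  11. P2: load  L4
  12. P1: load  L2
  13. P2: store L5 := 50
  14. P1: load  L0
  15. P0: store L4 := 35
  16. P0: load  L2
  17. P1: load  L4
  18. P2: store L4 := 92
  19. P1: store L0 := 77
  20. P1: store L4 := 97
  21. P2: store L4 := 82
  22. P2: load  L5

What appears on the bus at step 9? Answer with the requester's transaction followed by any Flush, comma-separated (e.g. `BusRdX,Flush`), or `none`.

bus = BusRd

[1] P0: load  L4 | P0:E(30), P1:I, P2:I | bus: BusRd
[2] P2: store L4 := 26 | P0:I, P1:I, P2:M(26) | bus: BusRdX
[3] P0: load  L4 | P0:S(26), P1:I, P2:S(26) | bus: BusRd,Flush
[4] P2: load  L4 | P0:S(26), P1:I, P2:S(26) | bus: none
[5] P1: load  L4 | P0:S(26), P1:S(26), P2:S(26) | bus: BusRd
[6] P0: store L2 := 24 | P0:M(24), P1:I, P2:I | bus: BusRdX
[7] P1: load  L4 | P0:S(26), P1:S(26), P2:S(26) | bus: none
[8] P2: load  L4 | P0:S(26), P1:S(26), P2:S(26) | bus: none
[9] P1: load  L0 | P0:I, P1:E(10), P2:I | bus: BusRd
[10] P2: load  L4 | P0:S(26), P1:S(26), P2:S(26) | bus: none
[11] P2: load  L4 | P0:S(26), P1:S(26), P2:S(26) | bus: none
[12] P1: load  L2 | P0:S(24), P1:S(24), P2:I | bus: BusRd,Flush
[13] P2: store L5 := 50 | P0:I, P1:I, P2:M(50) | bus: BusRdX
[14] P1: load  L0 | P0:I, P1:E(10), P2:I | bus: none
[15] P0: store L4 := 35 | P0:M(35), P1:I, P2:I | bus: BusUpgr
[16] P0: load  L2 | P0:S(24), P1:S(24), P2:I | bus: none
[17] P1: load  L4 | P0:S(35), P1:S(35), P2:I | bus: BusRd,Flush
[18] P2: store L4 := 92 | P0:I, P1:I, P2:M(92) | bus: BusRdX
[19] P1: store L0 := 77 | P0:I, P1:M(77), P2:I | bus: none
[20] P1: store L4 := 97 | P0:I, P1:M(97), P2:I | bus: BusRdX,Flush
[21] P2: store L4 := 82 | P0:I, P1:I, P2:M(82) | bus: BusRdX,Flush
[22] P2: load  L5 | P0:I, P1:I, P2:M(50) | bus: none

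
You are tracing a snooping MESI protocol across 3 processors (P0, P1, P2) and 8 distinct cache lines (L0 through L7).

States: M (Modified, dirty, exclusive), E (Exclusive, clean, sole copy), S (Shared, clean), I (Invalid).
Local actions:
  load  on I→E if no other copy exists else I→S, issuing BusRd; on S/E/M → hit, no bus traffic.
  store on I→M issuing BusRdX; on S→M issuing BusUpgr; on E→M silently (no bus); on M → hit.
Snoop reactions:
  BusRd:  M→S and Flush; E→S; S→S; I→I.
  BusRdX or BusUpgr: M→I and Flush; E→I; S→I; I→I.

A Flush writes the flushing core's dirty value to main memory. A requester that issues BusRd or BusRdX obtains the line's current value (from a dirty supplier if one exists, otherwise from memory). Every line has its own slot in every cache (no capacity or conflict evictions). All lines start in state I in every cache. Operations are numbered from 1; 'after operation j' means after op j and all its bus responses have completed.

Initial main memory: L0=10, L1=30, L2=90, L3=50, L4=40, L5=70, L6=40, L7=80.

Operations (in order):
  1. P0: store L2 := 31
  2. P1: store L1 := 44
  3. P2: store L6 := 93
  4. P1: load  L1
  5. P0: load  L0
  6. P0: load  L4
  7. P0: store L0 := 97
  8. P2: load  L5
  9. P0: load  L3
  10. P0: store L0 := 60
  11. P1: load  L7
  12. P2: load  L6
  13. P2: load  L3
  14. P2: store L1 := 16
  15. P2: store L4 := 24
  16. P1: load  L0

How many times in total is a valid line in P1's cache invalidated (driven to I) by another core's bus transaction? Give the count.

invalidations = 1

1. P0: store L2 := 31  bus=[BusRdX]  L2: P0=M P1=I P2=I  mem[L2]=90
2. P1: store L1 := 44  bus=[BusRdX]  L1: P0=I P1=M P2=I  mem[L1]=30
3. P2: store L6 := 93  bus=[BusRdX]  L6: P0=I P1=I P2=M  mem[L6]=40
4. P1: load  L1  bus=[-]  L1: P0=I P1=M P2=I  mem[L1]=30
5. P0: load  L0  bus=[BusRd]  L0: P0=E P1=I P2=I  mem[L0]=10
6. P0: load  L4  bus=[BusRd]  L4: P0=E P1=I P2=I  mem[L4]=40
7. P0: store L0 := 97  bus=[-]  L0: P0=M P1=I P2=I  mem[L0]=10
8. P2: load  L5  bus=[BusRd]  L5: P0=I P1=I P2=E  mem[L5]=70
9. P0: load  L3  bus=[BusRd]  L3: P0=E P1=I P2=I  mem[L3]=50
10. P0: store L0 := 60  bus=[-]  L0: P0=M P1=I P2=I  mem[L0]=10
11. P1: load  L7  bus=[BusRd]  L7: P0=I P1=E P2=I  mem[L7]=80
12. P2: load  L6  bus=[-]  L6: P0=I P1=I P2=M  mem[L6]=40
13. P2: load  L3  bus=[BusRd]  L3: P0=S P1=I P2=S  mem[L3]=50
14. P2: store L1 := 16  bus=[BusRdX,Flush]  L1: P0=I P1=I P2=M  mem[L1]=44
15. P2: store L4 := 24  bus=[BusRdX]  L4: P0=I P1=I P2=M  mem[L4]=40
16. P1: load  L0  bus=[BusRd,Flush]  L0: P0=S P1=S P2=I  mem[L0]=60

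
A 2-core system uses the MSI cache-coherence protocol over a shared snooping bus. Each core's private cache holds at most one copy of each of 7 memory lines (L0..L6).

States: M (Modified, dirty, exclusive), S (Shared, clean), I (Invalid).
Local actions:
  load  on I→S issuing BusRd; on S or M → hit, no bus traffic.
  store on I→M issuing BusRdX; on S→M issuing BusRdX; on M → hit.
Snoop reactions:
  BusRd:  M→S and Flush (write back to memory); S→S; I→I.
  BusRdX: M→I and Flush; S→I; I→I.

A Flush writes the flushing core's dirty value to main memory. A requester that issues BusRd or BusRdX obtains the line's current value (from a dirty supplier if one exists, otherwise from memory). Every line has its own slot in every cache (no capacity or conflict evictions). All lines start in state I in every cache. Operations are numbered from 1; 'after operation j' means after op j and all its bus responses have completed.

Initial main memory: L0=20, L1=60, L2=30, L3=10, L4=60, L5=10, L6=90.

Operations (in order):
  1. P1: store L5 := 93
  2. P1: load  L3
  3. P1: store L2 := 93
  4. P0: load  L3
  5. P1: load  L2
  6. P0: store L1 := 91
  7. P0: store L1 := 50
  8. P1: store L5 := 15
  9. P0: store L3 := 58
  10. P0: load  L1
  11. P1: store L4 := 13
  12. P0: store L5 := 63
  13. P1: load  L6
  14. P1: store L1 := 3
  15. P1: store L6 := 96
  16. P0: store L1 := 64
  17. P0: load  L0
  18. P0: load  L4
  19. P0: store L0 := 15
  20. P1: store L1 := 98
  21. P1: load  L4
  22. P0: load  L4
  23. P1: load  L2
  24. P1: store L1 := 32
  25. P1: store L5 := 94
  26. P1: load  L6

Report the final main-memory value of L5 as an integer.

memory[L5] = 63

[1] P1: store L5 := 93 | P0:I, P1:M(93) | bus: BusRdX
[2] P1: load  L3 | P0:I, P1:S(10) | bus: BusRd
[3] P1: store L2 := 93 | P0:I, P1:M(93) | bus: BusRdX
[4] P0: load  L3 | P0:S(10), P1:S(10) | bus: BusRd
[5] P1: load  L2 | P0:I, P1:M(93) | bus: none
[6] P0: store L1 := 91 | P0:M(91), P1:I | bus: BusRdX
[7] P0: store L1 := 50 | P0:M(50), P1:I | bus: none
[8] P1: store L5 := 15 | P0:I, P1:M(15) | bus: none
[9] P0: store L3 := 58 | P0:M(58), P1:I | bus: BusRdX
[10] P0: load  L1 | P0:M(50), P1:I | bus: none
[11] P1: store L4 := 13 | P0:I, P1:M(13) | bus: BusRdX
[12] P0: store L5 := 63 | P0:M(63), P1:I | bus: BusRdX,Flush
[13] P1: load  L6 | P0:I, P1:S(90) | bus: BusRd
[14] P1: store L1 := 3 | P0:I, P1:M(3) | bus: BusRdX,Flush
[15] P1: store L6 := 96 | P0:I, P1:M(96) | bus: BusRdX
[16] P0: store L1 := 64 | P0:M(64), P1:I | bus: BusRdX,Flush
[17] P0: load  L0 | P0:S(20), P1:I | bus: BusRd
[18] P0: load  L4 | P0:S(13), P1:S(13) | bus: BusRd,Flush
[19] P0: store L0 := 15 | P0:M(15), P1:I | bus: BusRdX
[20] P1: store L1 := 98 | P0:I, P1:M(98) | bus: BusRdX,Flush
[21] P1: load  L4 | P0:S(13), P1:S(13) | bus: none
[22] P0: load  L4 | P0:S(13), P1:S(13) | bus: none
[23] P1: load  L2 | P0:I, P1:M(93) | bus: none
[24] P1: store L1 := 32 | P0:I, P1:M(32) | bus: none
[25] P1: store L5 := 94 | P0:I, P1:M(94) | bus: BusRdX,Flush
[26] P1: load  L6 | P0:I, P1:M(96) | bus: none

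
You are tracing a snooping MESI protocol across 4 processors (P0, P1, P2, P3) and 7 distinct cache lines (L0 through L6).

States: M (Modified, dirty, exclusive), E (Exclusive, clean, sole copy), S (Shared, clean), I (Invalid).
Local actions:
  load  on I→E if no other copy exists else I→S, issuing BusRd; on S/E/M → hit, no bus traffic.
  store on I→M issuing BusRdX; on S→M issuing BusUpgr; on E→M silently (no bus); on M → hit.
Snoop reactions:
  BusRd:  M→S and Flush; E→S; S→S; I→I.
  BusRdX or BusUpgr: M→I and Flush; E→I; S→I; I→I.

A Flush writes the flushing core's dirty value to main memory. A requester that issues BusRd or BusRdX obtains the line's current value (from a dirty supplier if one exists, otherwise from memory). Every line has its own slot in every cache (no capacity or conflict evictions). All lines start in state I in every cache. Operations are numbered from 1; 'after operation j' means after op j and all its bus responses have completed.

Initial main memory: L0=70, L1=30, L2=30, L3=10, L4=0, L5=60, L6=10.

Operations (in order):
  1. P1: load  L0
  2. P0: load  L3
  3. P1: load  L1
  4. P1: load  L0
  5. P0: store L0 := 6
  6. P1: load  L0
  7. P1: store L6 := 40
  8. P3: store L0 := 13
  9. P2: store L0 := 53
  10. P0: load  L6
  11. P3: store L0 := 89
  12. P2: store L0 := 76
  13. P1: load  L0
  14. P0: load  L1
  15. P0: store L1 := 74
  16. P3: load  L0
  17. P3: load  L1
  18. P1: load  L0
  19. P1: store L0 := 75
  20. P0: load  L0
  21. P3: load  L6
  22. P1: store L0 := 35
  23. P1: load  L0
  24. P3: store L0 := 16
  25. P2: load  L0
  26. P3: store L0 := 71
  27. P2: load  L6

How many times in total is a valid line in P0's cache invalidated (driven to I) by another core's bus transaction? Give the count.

step 1: P1: load  L0  ⟶  IEII  (L0)  txn=BusRd  M[L0]=70
step 2: P0: load  L3  ⟶  EIII  (L3)  txn=BusRd  M[L3]=10
step 3: P1: load  L1  ⟶  IEII  (L1)  txn=BusRd  M[L1]=30
step 4: P1: load  L0  ⟶  IEII  (L0)  txn=∅  M[L0]=70
step 5: P0: store L0 := 6  ⟶  MIII  (L0)  txn=BusRdX  M[L0]=70
step 6: P1: load  L0  ⟶  SSII  (L0)  txn=BusRd+Flush  M[L0]=6
step 7: P1: store L6 := 40  ⟶  IMII  (L6)  txn=BusRdX  M[L6]=10
step 8: P3: store L0 := 13  ⟶  IIIM  (L0)  txn=BusRdX  M[L0]=6
step 9: P2: store L0 := 53  ⟶  IIMI  (L0)  txn=BusRdX+Flush  M[L0]=13
step 10: P0: load  L6  ⟶  SSII  (L6)  txn=BusRd+Flush  M[L6]=40
step 11: P3: store L0 := 89  ⟶  IIIM  (L0)  txn=BusRdX+Flush  M[L0]=53
step 12: P2: store L0 := 76  ⟶  IIMI  (L0)  txn=BusRdX+Flush  M[L0]=89
step 13: P1: load  L0  ⟶  ISSI  (L0)  txn=BusRd+Flush  M[L0]=76
step 14: P0: load  L1  ⟶  SSII  (L1)  txn=BusRd  M[L1]=30
step 15: P0: store L1 := 74  ⟶  MIII  (L1)  txn=BusUpgr  M[L1]=30
step 16: P3: load  L0  ⟶  ISSS  (L0)  txn=BusRd  M[L0]=76
step 17: P3: load  L1  ⟶  SIIS  (L1)  txn=BusRd+Flush  M[L1]=74
step 18: P1: load  L0  ⟶  ISSS  (L0)  txn=∅  M[L0]=76
step 19: P1: store L0 := 75  ⟶  IMII  (L0)  txn=BusUpgr  M[L0]=76
step 20: P0: load  L0  ⟶  SSII  (L0)  txn=BusRd+Flush  M[L0]=75
step 21: P3: load  L6  ⟶  SSIS  (L6)  txn=BusRd  M[L6]=40
step 22: P1: store L0 := 35  ⟶  IMII  (L0)  txn=BusUpgr  M[L0]=75
step 23: P1: load  L0  ⟶  IMII  (L0)  txn=∅  M[L0]=75
step 24: P3: store L0 := 16  ⟶  IIIM  (L0)  txn=BusRdX+Flush  M[L0]=35
step 25: P2: load  L0  ⟶  IISS  (L0)  txn=BusRd+Flush  M[L0]=16
step 26: P3: store L0 := 71  ⟶  IIIM  (L0)  txn=BusUpgr  M[L0]=16
step 27: P2: load  L6  ⟶  SSSS  (L6)  txn=BusRd  M[L6]=40

invalidations = 2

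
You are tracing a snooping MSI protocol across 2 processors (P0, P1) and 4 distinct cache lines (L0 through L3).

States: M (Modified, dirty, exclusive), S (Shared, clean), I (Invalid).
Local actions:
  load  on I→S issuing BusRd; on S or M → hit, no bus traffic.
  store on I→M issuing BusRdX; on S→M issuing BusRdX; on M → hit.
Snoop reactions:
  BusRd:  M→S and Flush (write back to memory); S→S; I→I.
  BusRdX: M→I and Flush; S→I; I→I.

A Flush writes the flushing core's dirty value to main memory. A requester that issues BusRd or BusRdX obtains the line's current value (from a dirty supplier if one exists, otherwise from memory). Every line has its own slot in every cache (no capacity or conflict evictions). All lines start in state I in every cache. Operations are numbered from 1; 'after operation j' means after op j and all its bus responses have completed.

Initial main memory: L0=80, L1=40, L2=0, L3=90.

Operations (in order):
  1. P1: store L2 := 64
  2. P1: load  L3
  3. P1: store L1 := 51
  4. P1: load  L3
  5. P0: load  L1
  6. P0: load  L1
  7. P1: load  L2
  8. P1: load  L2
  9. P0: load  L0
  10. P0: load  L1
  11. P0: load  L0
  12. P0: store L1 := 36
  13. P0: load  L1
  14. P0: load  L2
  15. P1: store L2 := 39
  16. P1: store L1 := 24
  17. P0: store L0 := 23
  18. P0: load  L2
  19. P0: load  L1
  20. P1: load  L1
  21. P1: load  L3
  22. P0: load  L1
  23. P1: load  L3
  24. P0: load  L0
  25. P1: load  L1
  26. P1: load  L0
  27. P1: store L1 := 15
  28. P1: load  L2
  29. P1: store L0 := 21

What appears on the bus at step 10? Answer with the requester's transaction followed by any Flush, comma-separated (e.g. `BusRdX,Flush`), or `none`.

bus = none

step 1: P1: store L2 := 64  ⟶  IM  (L2)  txn=BusRdX  M[L2]=0
step 2: P1: load  L3  ⟶  IS  (L3)  txn=BusRd  M[L3]=90
step 3: P1: store L1 := 51  ⟶  IM  (L1)  txn=BusRdX  M[L1]=40
step 4: P1: load  L3  ⟶  IS  (L3)  txn=∅  M[L3]=90
step 5: P0: load  L1  ⟶  SS  (L1)  txn=BusRd+Flush  M[L1]=51
step 6: P0: load  L1  ⟶  SS  (L1)  txn=∅  M[L1]=51
step 7: P1: load  L2  ⟶  IM  (L2)  txn=∅  M[L2]=0
step 8: P1: load  L2  ⟶  IM  (L2)  txn=∅  M[L2]=0
step 9: P0: load  L0  ⟶  SI  (L0)  txn=BusRd  M[L0]=80
step 10: P0: load  L1  ⟶  SS  (L1)  txn=∅  M[L1]=51
step 11: P0: load  L0  ⟶  SI  (L0)  txn=∅  M[L0]=80
step 12: P0: store L1 := 36  ⟶  MI  (L1)  txn=BusRdX  M[L1]=51
step 13: P0: load  L1  ⟶  MI  (L1)  txn=∅  M[L1]=51
step 14: P0: load  L2  ⟶  SS  (L2)  txn=BusRd+Flush  M[L2]=64
step 15: P1: store L2 := 39  ⟶  IM  (L2)  txn=BusRdX  M[L2]=64
step 16: P1: store L1 := 24  ⟶  IM  (L1)  txn=BusRdX+Flush  M[L1]=36
step 17: P0: store L0 := 23  ⟶  MI  (L0)  txn=BusRdX  M[L0]=80
step 18: P0: load  L2  ⟶  SS  (L2)  txn=BusRd+Flush  M[L2]=39
step 19: P0: load  L1  ⟶  SS  (L1)  txn=BusRd+Flush  M[L1]=24
step 20: P1: load  L1  ⟶  SS  (L1)  txn=∅  M[L1]=24
step 21: P1: load  L3  ⟶  IS  (L3)  txn=∅  M[L3]=90
step 22: P0: load  L1  ⟶  SS  (L1)  txn=∅  M[L1]=24
step 23: P1: load  L3  ⟶  IS  (L3)  txn=∅  M[L3]=90
step 24: P0: load  L0  ⟶  MI  (L0)  txn=∅  M[L0]=80
step 25: P1: load  L1  ⟶  SS  (L1)  txn=∅  M[L1]=24
step 26: P1: load  L0  ⟶  SS  (L0)  txn=BusRd+Flush  M[L0]=23
step 27: P1: store L1 := 15  ⟶  IM  (L1)  txn=BusRdX  M[L1]=24
step 28: P1: load  L2  ⟶  SS  (L2)  txn=∅  M[L2]=39
step 29: P1: store L0 := 21  ⟶  IM  (L0)  txn=BusRdX  M[L0]=23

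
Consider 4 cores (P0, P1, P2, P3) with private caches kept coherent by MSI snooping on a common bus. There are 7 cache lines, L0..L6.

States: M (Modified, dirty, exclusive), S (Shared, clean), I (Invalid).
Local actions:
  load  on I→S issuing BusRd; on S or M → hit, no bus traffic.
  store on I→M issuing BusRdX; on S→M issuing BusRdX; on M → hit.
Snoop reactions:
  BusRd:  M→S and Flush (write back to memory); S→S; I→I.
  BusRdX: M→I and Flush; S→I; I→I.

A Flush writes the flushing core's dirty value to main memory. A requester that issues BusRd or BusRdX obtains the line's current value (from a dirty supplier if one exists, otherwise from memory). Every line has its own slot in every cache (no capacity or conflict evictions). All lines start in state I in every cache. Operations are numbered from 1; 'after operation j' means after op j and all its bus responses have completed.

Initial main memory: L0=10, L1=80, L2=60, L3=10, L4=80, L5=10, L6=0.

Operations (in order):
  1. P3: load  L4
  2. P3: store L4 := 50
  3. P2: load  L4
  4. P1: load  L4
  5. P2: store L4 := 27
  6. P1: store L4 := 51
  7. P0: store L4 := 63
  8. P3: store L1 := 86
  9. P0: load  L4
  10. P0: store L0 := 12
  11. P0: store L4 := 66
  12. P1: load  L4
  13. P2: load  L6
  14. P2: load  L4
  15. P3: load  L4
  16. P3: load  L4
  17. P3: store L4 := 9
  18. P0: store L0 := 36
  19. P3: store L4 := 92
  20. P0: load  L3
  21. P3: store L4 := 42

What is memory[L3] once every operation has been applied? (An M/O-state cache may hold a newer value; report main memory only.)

memory[L3] = 10

1. P3: load  L4  bus=[BusRd]  L4: P0=I P1=I P2=I P3=S  mem[L4]=80
2. P3: store L4 := 50  bus=[BusRdX]  L4: P0=I P1=I P2=I P3=M  mem[L4]=80
3. P2: load  L4  bus=[BusRd,Flush]  L4: P0=I P1=I P2=S P3=S  mem[L4]=50
4. P1: load  L4  bus=[BusRd]  L4: P0=I P1=S P2=S P3=S  mem[L4]=50
5. P2: store L4 := 27  bus=[BusRdX]  L4: P0=I P1=I P2=M P3=I  mem[L4]=50
6. P1: store L4 := 51  bus=[BusRdX,Flush]  L4: P0=I P1=M P2=I P3=I  mem[L4]=27
7. P0: store L4 := 63  bus=[BusRdX,Flush]  L4: P0=M P1=I P2=I P3=I  mem[L4]=51
8. P3: store L1 := 86  bus=[BusRdX]  L1: P0=I P1=I P2=I P3=M  mem[L1]=80
9. P0: load  L4  bus=[-]  L4: P0=M P1=I P2=I P3=I  mem[L4]=51
10. P0: store L0 := 12  bus=[BusRdX]  L0: P0=M P1=I P2=I P3=I  mem[L0]=10
11. P0: store L4 := 66  bus=[-]  L4: P0=M P1=I P2=I P3=I  mem[L4]=51
12. P1: load  L4  bus=[BusRd,Flush]  L4: P0=S P1=S P2=I P3=I  mem[L4]=66
13. P2: load  L6  bus=[BusRd]  L6: P0=I P1=I P2=S P3=I  mem[L6]=0
14. P2: load  L4  bus=[BusRd]  L4: P0=S P1=S P2=S P3=I  mem[L4]=66
15. P3: load  L4  bus=[BusRd]  L4: P0=S P1=S P2=S P3=S  mem[L4]=66
16. P3: load  L4  bus=[-]  L4: P0=S P1=S P2=S P3=S  mem[L4]=66
17. P3: store L4 := 9  bus=[BusRdX]  L4: P0=I P1=I P2=I P3=M  mem[L4]=66
18. P0: store L0 := 36  bus=[-]  L0: P0=M P1=I P2=I P3=I  mem[L0]=10
19. P3: store L4 := 92  bus=[-]  L4: P0=I P1=I P2=I P3=M  mem[L4]=66
20. P0: load  L3  bus=[BusRd]  L3: P0=S P1=I P2=I P3=I  mem[L3]=10
21. P3: store L4 := 42  bus=[-]  L4: P0=I P1=I P2=I P3=M  mem[L4]=66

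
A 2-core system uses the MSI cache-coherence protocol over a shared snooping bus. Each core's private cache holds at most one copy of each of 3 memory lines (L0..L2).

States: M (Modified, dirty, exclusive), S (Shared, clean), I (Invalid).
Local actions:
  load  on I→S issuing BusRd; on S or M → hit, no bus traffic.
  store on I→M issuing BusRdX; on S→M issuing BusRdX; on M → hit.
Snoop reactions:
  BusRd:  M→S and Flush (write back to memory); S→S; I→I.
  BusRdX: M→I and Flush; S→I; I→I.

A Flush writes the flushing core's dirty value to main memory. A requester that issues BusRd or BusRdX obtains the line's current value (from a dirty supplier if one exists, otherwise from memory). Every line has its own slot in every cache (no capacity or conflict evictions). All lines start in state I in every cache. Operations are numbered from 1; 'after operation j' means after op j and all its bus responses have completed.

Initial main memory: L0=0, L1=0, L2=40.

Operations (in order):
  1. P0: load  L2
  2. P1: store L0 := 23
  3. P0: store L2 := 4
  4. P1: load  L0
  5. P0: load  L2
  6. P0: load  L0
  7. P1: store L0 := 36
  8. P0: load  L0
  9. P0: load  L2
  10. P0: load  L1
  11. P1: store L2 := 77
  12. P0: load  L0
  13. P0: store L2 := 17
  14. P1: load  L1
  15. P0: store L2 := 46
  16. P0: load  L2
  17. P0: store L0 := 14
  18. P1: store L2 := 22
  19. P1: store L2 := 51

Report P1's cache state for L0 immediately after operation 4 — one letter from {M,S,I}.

state = M

  op1 P0: load  L2 → S/I on L2; bus BusRd; mem=40
  op2 P1: store L0 := 23 → I/M on L0; bus BusRdX; mem=0
  op3 P0: store L2 := 4 → M/I on L2; bus BusRdX; mem=40
  op4 P1: load  L0 → I/M on L0; bus (none); mem=0
  op5 P0: load  L2 → M/I on L2; bus (none); mem=40
  op6 P0: load  L0 → S/S on L0; bus BusRd Flush; mem=23
  op7 P1: store L0 := 36 → I/M on L0; bus BusRdX; mem=23
  op8 P0: load  L0 → S/S on L0; bus BusRd Flush; mem=36
  op9 P0: load  L2 → M/I on L2; bus (none); mem=40
  op10 P0: load  L1 → S/I on L1; bus BusRd; mem=0
  op11 P1: store L2 := 77 → I/M on L2; bus BusRdX Flush; mem=4
  op12 P0: load  L0 → S/S on L0; bus (none); mem=36
  op13 P0: store L2 := 17 → M/I on L2; bus BusRdX Flush; mem=77
  op14 P1: load  L1 → S/S on L1; bus BusRd; mem=0
  op15 P0: store L2 := 46 → M/I on L2; bus (none); mem=77
  op16 P0: load  L2 → M/I on L2; bus (none); mem=77
  op17 P0: store L0 := 14 → M/I on L0; bus BusRdX; mem=36
  op18 P1: store L2 := 22 → I/M on L2; bus BusRdX Flush; mem=46
  op19 P1: store L2 := 51 → I/M on L2; bus (none); mem=46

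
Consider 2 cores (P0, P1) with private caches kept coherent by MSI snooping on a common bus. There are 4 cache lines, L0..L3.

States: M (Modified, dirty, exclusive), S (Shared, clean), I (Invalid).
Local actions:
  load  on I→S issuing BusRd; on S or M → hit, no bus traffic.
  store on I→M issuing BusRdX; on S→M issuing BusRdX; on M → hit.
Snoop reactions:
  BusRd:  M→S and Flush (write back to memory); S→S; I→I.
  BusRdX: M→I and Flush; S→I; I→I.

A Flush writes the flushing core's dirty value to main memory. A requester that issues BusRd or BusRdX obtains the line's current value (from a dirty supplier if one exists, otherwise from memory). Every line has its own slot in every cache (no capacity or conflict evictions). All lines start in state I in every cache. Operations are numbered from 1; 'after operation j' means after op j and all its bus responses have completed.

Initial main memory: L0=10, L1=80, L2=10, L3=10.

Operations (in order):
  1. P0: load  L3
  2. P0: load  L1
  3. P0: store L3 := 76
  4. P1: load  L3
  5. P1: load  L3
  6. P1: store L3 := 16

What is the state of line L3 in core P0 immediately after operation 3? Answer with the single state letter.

step 1: P0: load  L3  ⟶  SI  (L3)  txn=BusRd  M[L3]=10
step 2: P0: load  L1  ⟶  SI  (L1)  txn=BusRd  M[L1]=80
step 3: P0: store L3 := 76  ⟶  MI  (L3)  txn=BusRdX  M[L3]=10
step 4: P1: load  L3  ⟶  SS  (L3)  txn=BusRd+Flush  M[L3]=76
step 5: P1: load  L3  ⟶  SS  (L3)  txn=∅  M[L3]=76
step 6: P1: store L3 := 16  ⟶  IM  (L3)  txn=BusRdX  M[L3]=76

state = M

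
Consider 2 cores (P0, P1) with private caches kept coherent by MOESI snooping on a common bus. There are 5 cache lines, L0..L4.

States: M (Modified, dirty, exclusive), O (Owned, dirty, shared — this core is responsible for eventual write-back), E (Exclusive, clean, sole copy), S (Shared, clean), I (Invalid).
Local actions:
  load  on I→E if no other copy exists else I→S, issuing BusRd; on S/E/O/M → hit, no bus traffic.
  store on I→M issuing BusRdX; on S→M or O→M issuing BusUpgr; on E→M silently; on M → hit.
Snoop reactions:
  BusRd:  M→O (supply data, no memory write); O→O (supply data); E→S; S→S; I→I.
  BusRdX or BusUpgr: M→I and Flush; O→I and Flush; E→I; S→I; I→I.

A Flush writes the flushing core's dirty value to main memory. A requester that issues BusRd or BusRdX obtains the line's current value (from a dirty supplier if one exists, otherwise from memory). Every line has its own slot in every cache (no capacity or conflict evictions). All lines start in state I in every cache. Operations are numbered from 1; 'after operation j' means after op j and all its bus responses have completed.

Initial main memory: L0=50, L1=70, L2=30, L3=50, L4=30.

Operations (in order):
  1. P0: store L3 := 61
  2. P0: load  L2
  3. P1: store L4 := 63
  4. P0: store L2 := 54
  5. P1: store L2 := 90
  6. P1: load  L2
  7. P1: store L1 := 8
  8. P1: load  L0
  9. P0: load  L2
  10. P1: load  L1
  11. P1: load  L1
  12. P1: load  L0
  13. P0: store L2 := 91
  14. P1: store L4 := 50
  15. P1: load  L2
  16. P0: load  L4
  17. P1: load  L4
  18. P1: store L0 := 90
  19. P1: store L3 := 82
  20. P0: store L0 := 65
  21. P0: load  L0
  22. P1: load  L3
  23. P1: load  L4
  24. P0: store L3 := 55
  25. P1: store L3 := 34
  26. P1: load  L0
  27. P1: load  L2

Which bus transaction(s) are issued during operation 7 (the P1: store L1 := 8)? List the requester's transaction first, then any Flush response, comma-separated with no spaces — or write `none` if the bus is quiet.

  op1 P0: store L3 := 61 → M/I on L3; bus BusRdX; mem=50
  op2 P0: load  L2 → E/I on L2; bus BusRd; mem=30
  op3 P1: store L4 := 63 → I/M on L4; bus BusRdX; mem=30
  op4 P0: store L2 := 54 → M/I on L2; bus (none); mem=30
  op5 P1: store L2 := 90 → I/M on L2; bus BusRdX Flush; mem=54
  op6 P1: load  L2 → I/M on L2; bus (none); mem=54
  op7 P1: store L1 := 8 → I/M on L1; bus BusRdX; mem=70
  op8 P1: load  L0 → I/E on L0; bus BusRd; mem=50
  op9 P0: load  L2 → S/O on L2; bus BusRd; mem=54
  op10 P1: load  L1 → I/M on L1; bus (none); mem=70
  op11 P1: load  L1 → I/M on L1; bus (none); mem=70
  op12 P1: load  L0 → I/E on L0; bus (none); mem=50
  op13 P0: store L2 := 91 → M/I on L2; bus BusUpgr Flush; mem=90
  op14 P1: store L4 := 50 → I/M on L4; bus (none); mem=30
  op15 P1: load  L2 → O/S on L2; bus BusRd; mem=90
  op16 P0: load  L4 → S/O on L4; bus BusRd; mem=30
  op17 P1: load  L4 → S/O on L4; bus (none); mem=30
  op18 P1: store L0 := 90 → I/M on L0; bus (none); mem=50
  op19 P1: store L3 := 82 → I/M on L3; bus BusRdX Flush; mem=61
  op20 P0: store L0 := 65 → M/I on L0; bus BusRdX Flush; mem=90
  op21 P0: load  L0 → M/I on L0; bus (none); mem=90
  op22 P1: load  L3 → I/M on L3; bus (none); mem=61
  op23 P1: load  L4 → S/O on L4; bus (none); mem=30
  op24 P0: store L3 := 55 → M/I on L3; bus BusRdX Flush; mem=82
  op25 P1: store L3 := 34 → I/M on L3; bus BusRdX Flush; mem=55
  op26 P1: load  L0 → O/S on L0; bus BusRd; mem=90
  op27 P1: load  L2 → O/S on L2; bus (none); mem=90

bus = BusRdX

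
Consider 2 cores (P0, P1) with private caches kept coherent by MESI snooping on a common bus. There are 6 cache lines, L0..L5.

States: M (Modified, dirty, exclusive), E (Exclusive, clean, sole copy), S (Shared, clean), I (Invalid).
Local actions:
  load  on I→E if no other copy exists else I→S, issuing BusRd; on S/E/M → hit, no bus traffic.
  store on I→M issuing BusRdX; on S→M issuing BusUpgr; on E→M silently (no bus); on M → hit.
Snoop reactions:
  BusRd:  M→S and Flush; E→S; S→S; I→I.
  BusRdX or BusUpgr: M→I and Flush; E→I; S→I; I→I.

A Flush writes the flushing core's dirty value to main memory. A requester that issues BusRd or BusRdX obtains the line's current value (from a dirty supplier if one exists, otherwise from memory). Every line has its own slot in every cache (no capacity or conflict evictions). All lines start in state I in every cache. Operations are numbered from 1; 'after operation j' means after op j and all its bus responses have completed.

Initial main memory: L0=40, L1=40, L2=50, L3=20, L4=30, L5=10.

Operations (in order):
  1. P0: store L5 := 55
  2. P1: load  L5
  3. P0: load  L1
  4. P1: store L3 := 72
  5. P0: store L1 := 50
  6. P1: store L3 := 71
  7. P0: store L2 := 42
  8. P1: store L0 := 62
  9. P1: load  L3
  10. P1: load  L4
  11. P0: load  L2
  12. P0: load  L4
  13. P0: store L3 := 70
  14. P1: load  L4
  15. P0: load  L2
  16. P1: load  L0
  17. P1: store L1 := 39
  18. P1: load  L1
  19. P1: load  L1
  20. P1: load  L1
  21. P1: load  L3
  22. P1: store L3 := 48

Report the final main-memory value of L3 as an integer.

memory[L3] = 70

step 1: P0: store L5 := 55  ⟶  MI  (L5)  txn=BusRdX  M[L5]=10
step 2: P1: load  L5  ⟶  SS  (L5)  txn=BusRd+Flush  M[L5]=55
step 3: P0: load  L1  ⟶  EI  (L1)  txn=BusRd  M[L1]=40
step 4: P1: store L3 := 72  ⟶  IM  (L3)  txn=BusRdX  M[L3]=20
step 5: P0: store L1 := 50  ⟶  MI  (L1)  txn=∅  M[L1]=40
step 6: P1: store L3 := 71  ⟶  IM  (L3)  txn=∅  M[L3]=20
step 7: P0: store L2 := 42  ⟶  MI  (L2)  txn=BusRdX  M[L2]=50
step 8: P1: store L0 := 62  ⟶  IM  (L0)  txn=BusRdX  M[L0]=40
step 9: P1: load  L3  ⟶  IM  (L3)  txn=∅  M[L3]=20
step 10: P1: load  L4  ⟶  IE  (L4)  txn=BusRd  M[L4]=30
step 11: P0: load  L2  ⟶  MI  (L2)  txn=∅  M[L2]=50
step 12: P0: load  L4  ⟶  SS  (L4)  txn=BusRd  M[L4]=30
step 13: P0: store L3 := 70  ⟶  MI  (L3)  txn=BusRdX+Flush  M[L3]=71
step 14: P1: load  L4  ⟶  SS  (L4)  txn=∅  M[L4]=30
step 15: P0: load  L2  ⟶  MI  (L2)  txn=∅  M[L2]=50
step 16: P1: load  L0  ⟶  IM  (L0)  txn=∅  M[L0]=40
step 17: P1: store L1 := 39  ⟶  IM  (L1)  txn=BusRdX+Flush  M[L1]=50
step 18: P1: load  L1  ⟶  IM  (L1)  txn=∅  M[L1]=50
step 19: P1: load  L1  ⟶  IM  (L1)  txn=∅  M[L1]=50
step 20: P1: load  L1  ⟶  IM  (L1)  txn=∅  M[L1]=50
step 21: P1: load  L3  ⟶  SS  (L3)  txn=BusRd+Flush  M[L3]=70
step 22: P1: store L3 := 48  ⟶  IM  (L3)  txn=BusUpgr  M[L3]=70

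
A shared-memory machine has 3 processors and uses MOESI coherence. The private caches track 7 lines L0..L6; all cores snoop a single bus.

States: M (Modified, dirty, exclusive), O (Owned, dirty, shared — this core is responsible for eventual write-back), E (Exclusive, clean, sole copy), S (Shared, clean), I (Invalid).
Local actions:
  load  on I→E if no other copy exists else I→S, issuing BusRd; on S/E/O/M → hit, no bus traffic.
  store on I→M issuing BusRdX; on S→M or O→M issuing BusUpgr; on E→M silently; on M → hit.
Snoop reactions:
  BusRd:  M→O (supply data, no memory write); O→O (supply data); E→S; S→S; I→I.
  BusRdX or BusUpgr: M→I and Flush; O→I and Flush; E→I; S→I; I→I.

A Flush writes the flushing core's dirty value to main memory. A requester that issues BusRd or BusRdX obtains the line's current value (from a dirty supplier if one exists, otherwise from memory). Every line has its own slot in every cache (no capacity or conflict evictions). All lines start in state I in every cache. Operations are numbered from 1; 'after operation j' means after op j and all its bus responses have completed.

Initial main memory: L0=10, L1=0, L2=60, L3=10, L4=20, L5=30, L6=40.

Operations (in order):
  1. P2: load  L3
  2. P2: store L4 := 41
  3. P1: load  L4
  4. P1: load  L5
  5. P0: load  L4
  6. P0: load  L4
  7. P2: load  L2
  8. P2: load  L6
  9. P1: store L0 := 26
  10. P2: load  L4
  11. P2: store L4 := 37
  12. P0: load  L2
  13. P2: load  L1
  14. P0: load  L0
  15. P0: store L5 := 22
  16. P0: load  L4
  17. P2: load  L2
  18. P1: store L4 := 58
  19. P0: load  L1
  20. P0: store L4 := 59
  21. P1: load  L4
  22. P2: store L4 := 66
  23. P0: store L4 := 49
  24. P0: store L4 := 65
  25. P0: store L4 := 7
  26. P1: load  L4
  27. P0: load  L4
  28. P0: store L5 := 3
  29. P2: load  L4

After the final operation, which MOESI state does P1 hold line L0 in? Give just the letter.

1. P2: load  L3  bus=[BusRd]  L3: P0=I P1=I P2=E  mem[L3]=10
2. P2: store L4 := 41  bus=[BusRdX]  L4: P0=I P1=I P2=M  mem[L4]=20
3. P1: load  L4  bus=[BusRd]  L4: P0=I P1=S P2=O  mem[L4]=20
4. P1: load  L5  bus=[BusRd]  L5: P0=I P1=E P2=I  mem[L5]=30
5. P0: load  L4  bus=[BusRd]  L4: P0=S P1=S P2=O  mem[L4]=20
6. P0: load  L4  bus=[-]  L4: P0=S P1=S P2=O  mem[L4]=20
7. P2: load  L2  bus=[BusRd]  L2: P0=I P1=I P2=E  mem[L2]=60
8. P2: load  L6  bus=[BusRd]  L6: P0=I P1=I P2=E  mem[L6]=40
9. P1: store L0 := 26  bus=[BusRdX]  L0: P0=I P1=M P2=I  mem[L0]=10
10. P2: load  L4  bus=[-]  L4: P0=S P1=S P2=O  mem[L4]=20
11. P2: store L4 := 37  bus=[BusUpgr]  L4: P0=I P1=I P2=M  mem[L4]=20
12. P0: load  L2  bus=[BusRd]  L2: P0=S P1=I P2=S  mem[L2]=60
13. P2: load  L1  bus=[BusRd]  L1: P0=I P1=I P2=E  mem[L1]=0
14. P0: load  L0  bus=[BusRd]  L0: P0=S P1=O P2=I  mem[L0]=10
15. P0: store L5 := 22  bus=[BusRdX]  L5: P0=M P1=I P2=I  mem[L5]=30
16. P0: load  L4  bus=[BusRd]  L4: P0=S P1=I P2=O  mem[L4]=20
17. P2: load  L2  bus=[-]  L2: P0=S P1=I P2=S  mem[L2]=60
18. P1: store L4 := 58  bus=[BusRdX,Flush]  L4: P0=I P1=M P2=I  mem[L4]=37
19. P0: load  L1  bus=[BusRd]  L1: P0=S P1=I P2=S  mem[L1]=0
20. P0: store L4 := 59  bus=[BusRdX,Flush]  L4: P0=M P1=I P2=I  mem[L4]=58
21. P1: load  L4  bus=[BusRd]  L4: P0=O P1=S P2=I  mem[L4]=58
22. P2: store L4 := 66  bus=[BusRdX,Flush]  L4: P0=I P1=I P2=M  mem[L4]=59
23. P0: store L4 := 49  bus=[BusRdX,Flush]  L4: P0=M P1=I P2=I  mem[L4]=66
24. P0: store L4 := 65  bus=[-]  L4: P0=M P1=I P2=I  mem[L4]=66
25. P0: store L4 := 7  bus=[-]  L4: P0=M P1=I P2=I  mem[L4]=66
26. P1: load  L4  bus=[BusRd]  L4: P0=O P1=S P2=I  mem[L4]=66
27. P0: load  L4  bus=[-]  L4: P0=O P1=S P2=I  mem[L4]=66
28. P0: store L5 := 3  bus=[-]  L5: P0=M P1=I P2=I  mem[L5]=30
29. P2: load  L4  bus=[BusRd]  L4: P0=O P1=S P2=S  mem[L4]=66

state = O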